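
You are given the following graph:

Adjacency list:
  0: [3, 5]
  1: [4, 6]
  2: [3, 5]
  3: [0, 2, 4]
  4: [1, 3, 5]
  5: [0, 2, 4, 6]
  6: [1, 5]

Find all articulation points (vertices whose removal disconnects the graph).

No articulation points. The graph is biconnected.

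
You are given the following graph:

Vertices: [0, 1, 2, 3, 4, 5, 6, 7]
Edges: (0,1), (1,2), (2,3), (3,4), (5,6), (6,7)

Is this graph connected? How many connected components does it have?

Checking connectivity: the graph has 2 connected component(s).
Components: [[0, 1, 2, 3, 4], [5, 6, 7]]. The graph is NOT connected.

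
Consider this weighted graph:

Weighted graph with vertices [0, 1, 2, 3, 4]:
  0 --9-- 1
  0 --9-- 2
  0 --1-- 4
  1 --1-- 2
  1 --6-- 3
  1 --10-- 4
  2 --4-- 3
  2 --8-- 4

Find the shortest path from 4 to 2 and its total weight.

Using Dijkstra's algorithm from vertex 4:
Shortest path: 4 -> 2
Total weight: 8 = 8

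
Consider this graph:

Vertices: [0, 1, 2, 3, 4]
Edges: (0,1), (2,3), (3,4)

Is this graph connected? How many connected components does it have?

Checking connectivity: the graph has 2 connected component(s).
Components: [[0, 1], [2, 3, 4]]. The graph is NOT connected.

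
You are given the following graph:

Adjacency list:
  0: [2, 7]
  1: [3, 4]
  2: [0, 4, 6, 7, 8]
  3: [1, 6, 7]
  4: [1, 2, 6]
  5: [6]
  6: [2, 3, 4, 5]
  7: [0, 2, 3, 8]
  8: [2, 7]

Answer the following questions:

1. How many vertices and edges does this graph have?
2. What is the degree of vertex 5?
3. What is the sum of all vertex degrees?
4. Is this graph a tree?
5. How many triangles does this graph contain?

Count: 9 vertices, 13 edges.
Vertex 5 has neighbors [6], degree = 1.
Handshaking lemma: 2 * 13 = 26.
A tree on 9 vertices has 8 edges. This graph has 13 edges (5 extra). Not a tree.
Number of triangles = 3.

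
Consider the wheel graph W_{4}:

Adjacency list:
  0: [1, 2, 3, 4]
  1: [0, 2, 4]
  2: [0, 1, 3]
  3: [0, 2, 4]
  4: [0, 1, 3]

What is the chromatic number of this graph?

W_{4} = C_{4} plus a hub adjacent to every cycle vertex.
The outer cycle needs 2 colors (even cycle); the hub is adjacent to all of them so needs a fresh color.
Chromatic number = 2 + 1 = 3.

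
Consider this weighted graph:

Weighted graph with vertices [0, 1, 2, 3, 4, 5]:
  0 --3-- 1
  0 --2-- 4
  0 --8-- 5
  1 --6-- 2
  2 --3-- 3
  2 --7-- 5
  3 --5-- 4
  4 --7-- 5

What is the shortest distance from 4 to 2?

Using Dijkstra's algorithm from vertex 4:
Shortest path: 4 -> 3 -> 2
Total weight: 5 + 3 = 8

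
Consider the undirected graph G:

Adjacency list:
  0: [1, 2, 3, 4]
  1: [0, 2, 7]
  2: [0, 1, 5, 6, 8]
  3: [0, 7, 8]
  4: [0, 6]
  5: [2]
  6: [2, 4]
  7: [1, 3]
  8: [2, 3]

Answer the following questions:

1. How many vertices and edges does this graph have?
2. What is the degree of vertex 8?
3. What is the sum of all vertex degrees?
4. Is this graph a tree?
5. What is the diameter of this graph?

Count: 9 vertices, 12 edges.
Vertex 8 has neighbors [2, 3], degree = 2.
Handshaking lemma: 2 * 12 = 24.
A tree on 9 vertices has 8 edges. This graph has 12 edges (4 extra). Not a tree.
Diameter (longest shortest path) = 3.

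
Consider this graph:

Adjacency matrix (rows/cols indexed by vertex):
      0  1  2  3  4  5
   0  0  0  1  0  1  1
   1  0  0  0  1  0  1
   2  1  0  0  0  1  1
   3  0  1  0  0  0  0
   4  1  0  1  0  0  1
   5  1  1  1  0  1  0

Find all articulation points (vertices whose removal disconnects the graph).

An articulation point is a vertex whose removal disconnects the graph.
Articulation points: [1, 5]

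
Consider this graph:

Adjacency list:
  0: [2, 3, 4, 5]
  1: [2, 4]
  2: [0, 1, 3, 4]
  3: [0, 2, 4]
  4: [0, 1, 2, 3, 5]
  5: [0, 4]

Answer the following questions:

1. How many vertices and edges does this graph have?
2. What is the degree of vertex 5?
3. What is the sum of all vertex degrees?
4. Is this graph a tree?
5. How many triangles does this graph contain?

Count: 6 vertices, 10 edges.
Vertex 5 has neighbors [0, 4], degree = 2.
Handshaking lemma: 2 * 10 = 20.
A tree on 6 vertices has 5 edges. This graph has 10 edges (5 extra). Not a tree.
Number of triangles = 6.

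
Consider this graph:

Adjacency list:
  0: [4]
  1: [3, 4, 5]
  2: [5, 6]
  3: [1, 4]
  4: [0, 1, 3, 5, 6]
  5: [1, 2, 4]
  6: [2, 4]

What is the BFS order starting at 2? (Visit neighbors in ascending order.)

BFS from vertex 2 (neighbors processed in ascending order):
Visit order: 2, 5, 6, 1, 4, 3, 0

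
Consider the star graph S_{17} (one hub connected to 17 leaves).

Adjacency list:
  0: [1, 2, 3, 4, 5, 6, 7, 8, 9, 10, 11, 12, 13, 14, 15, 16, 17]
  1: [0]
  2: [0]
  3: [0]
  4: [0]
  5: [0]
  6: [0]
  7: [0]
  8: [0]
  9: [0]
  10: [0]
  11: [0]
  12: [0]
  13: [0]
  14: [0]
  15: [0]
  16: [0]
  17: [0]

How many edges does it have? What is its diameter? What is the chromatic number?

Star graph S_{17}: the hub connects to all 17 leaves.
Edges = 17.
Diameter = 2 (any leaf to hub is 1, leaf to leaf through hub is 2).
Star graphs are bipartite (hub vs leaves), so chromatic number = 2.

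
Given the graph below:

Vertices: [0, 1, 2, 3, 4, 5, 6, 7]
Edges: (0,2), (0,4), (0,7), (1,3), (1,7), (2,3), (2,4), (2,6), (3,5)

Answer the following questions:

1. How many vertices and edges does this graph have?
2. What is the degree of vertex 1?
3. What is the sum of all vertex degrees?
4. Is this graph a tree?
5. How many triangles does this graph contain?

Count: 8 vertices, 9 edges.
Vertex 1 has neighbors [3, 7], degree = 2.
Handshaking lemma: 2 * 9 = 18.
A tree on 8 vertices has 7 edges. This graph has 9 edges (2 extra). Not a tree.
Number of triangles = 1.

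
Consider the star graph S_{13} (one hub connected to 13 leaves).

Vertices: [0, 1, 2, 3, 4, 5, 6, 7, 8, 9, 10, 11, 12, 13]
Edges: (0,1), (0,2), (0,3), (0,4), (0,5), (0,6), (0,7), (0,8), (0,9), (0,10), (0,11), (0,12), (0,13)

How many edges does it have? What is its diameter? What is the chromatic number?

Star graph S_{13}: the hub connects to all 13 leaves.
Edges = 13.
Diameter = 2 (any leaf to hub is 1, leaf to leaf through hub is 2).
Star graphs are bipartite (hub vs leaves), so chromatic number = 2.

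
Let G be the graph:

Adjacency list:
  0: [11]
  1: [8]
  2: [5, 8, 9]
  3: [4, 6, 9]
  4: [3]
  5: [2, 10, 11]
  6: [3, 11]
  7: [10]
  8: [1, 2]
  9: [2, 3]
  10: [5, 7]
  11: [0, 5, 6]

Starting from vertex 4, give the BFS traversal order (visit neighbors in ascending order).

BFS from vertex 4 (neighbors processed in ascending order):
Visit order: 4, 3, 6, 9, 11, 2, 0, 5, 8, 10, 1, 7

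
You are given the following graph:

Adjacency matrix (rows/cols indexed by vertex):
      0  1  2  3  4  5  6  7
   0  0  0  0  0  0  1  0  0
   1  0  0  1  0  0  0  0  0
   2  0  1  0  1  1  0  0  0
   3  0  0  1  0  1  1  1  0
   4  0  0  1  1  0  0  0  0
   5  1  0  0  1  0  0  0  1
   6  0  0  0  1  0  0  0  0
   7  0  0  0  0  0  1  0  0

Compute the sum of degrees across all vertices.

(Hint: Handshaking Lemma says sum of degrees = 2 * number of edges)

Count edges: 8 edges.
By Handshaking Lemma: sum of degrees = 2 * 8 = 16.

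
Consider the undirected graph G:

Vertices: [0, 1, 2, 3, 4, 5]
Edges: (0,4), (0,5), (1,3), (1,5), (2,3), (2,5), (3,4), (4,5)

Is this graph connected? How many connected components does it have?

Checking connectivity: the graph has 1 connected component(s).
All vertices are reachable from each other. The graph IS connected.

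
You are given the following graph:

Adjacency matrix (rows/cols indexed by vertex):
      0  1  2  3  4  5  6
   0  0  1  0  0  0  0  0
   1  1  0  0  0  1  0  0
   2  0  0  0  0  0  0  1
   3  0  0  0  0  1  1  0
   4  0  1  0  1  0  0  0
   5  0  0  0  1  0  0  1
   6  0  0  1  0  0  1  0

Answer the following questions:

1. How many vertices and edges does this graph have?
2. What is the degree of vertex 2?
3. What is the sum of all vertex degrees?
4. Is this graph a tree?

Count: 7 vertices, 6 edges.
Vertex 2 has neighbors [6], degree = 1.
Handshaking lemma: 2 * 6 = 12.
A graph is a tree iff it is connected and has exactly n-1 edges. This graph is connected (all 7 vertices in one component) and has 7-1 = 6 edges. It is a tree.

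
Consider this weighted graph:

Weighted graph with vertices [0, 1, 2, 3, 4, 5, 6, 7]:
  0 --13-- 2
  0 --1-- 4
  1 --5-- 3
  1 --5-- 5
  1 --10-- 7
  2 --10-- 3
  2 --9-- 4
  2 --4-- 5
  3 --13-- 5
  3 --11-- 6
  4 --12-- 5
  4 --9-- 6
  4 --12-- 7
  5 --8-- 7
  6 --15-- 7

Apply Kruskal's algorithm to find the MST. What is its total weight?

Applying Kruskal's algorithm (sort edges by weight, add if no cycle):
  Add (0,4) w=1
  Add (2,5) w=4
  Add (1,3) w=5
  Add (1,5) w=5
  Add (5,7) w=8
  Add (2,4) w=9
  Add (4,6) w=9
  Skip (1,7) w=10 (creates cycle)
  Skip (2,3) w=10 (creates cycle)
  Skip (3,6) w=11 (creates cycle)
  Skip (4,5) w=12 (creates cycle)
  Skip (4,7) w=12 (creates cycle)
  Skip (0,2) w=13 (creates cycle)
  Skip (3,5) w=13 (creates cycle)
  Skip (6,7) w=15 (creates cycle)
MST weight = 41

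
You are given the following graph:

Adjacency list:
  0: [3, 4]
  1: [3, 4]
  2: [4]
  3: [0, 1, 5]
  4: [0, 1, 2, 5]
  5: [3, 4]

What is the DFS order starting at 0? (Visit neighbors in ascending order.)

DFS from vertex 0 (neighbors processed in ascending order):
Visit order: 0, 3, 1, 4, 2, 5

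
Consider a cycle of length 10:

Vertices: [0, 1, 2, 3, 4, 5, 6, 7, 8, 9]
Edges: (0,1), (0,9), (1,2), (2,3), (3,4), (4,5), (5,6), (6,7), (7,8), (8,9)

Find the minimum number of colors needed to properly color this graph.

This is an even cycle (C_10). Even cycles are bipartite.
Chromatic number = 2.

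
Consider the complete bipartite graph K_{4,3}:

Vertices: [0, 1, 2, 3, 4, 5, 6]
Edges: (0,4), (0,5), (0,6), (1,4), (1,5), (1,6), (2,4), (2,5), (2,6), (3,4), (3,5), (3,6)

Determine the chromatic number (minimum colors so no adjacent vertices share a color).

K_{4,3} is bipartite: vertices split into two independent sets of size 4 and 3.
Color one set 0, the other 1. No adjacent vertices share a color.
Chromatic number = 2.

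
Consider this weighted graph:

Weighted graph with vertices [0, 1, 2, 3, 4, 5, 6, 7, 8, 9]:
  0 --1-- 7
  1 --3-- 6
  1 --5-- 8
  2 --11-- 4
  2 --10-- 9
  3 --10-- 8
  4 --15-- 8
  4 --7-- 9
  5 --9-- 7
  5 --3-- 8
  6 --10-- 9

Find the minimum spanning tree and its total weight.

Applying Kruskal's algorithm (sort edges by weight, add if no cycle):
  Add (0,7) w=1
  Add (1,6) w=3
  Add (5,8) w=3
  Add (1,8) w=5
  Add (4,9) w=7
  Add (5,7) w=9
  Add (2,9) w=10
  Add (3,8) w=10
  Add (6,9) w=10
  Skip (2,4) w=11 (creates cycle)
  Skip (4,8) w=15 (creates cycle)
MST weight = 58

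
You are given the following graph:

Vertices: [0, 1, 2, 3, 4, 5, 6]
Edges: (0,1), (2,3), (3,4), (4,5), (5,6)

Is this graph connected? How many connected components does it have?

Checking connectivity: the graph has 2 connected component(s).
Components: [[0, 1], [2, 3, 4, 5, 6]]. The graph is NOT connected.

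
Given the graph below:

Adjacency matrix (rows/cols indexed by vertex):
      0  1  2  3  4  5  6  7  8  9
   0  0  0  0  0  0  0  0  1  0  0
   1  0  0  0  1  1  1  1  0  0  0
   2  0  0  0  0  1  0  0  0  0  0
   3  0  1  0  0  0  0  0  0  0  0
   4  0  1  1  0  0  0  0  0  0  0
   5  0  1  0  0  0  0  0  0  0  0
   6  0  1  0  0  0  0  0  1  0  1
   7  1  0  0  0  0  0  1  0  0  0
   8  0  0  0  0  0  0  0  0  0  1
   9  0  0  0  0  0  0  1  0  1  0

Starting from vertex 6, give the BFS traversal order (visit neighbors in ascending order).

BFS from vertex 6 (neighbors processed in ascending order):
Visit order: 6, 1, 7, 9, 3, 4, 5, 0, 8, 2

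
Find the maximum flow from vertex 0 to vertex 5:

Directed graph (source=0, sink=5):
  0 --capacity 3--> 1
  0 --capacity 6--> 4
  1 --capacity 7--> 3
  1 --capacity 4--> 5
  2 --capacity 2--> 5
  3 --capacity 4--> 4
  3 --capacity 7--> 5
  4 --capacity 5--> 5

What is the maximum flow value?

Computing max flow:
  Flow on (0->1): 3/3
  Flow on (0->4): 5/6
  Flow on (1->5): 3/4
  Flow on (4->5): 5/5
Maximum flow = 8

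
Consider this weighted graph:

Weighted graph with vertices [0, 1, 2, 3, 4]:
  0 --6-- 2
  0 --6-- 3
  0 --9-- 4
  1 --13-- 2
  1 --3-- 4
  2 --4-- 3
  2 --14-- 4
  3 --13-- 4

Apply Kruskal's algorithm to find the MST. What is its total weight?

Applying Kruskal's algorithm (sort edges by weight, add if no cycle):
  Add (1,4) w=3
  Add (2,3) w=4
  Add (0,3) w=6
  Skip (0,2) w=6 (creates cycle)
  Add (0,4) w=9
  Skip (1,2) w=13 (creates cycle)
  Skip (3,4) w=13 (creates cycle)
  Skip (2,4) w=14 (creates cycle)
MST weight = 22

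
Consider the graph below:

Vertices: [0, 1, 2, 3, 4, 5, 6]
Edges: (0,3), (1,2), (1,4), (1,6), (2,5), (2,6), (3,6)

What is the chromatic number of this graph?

The graph has a maximum clique of size 3 (lower bound on chromatic number).
A valid 3-coloring: {0: 1, 1: 0, 2: 1, 3: 0, 4: 1, 5: 0, 6: 2}.
Chromatic number = 3.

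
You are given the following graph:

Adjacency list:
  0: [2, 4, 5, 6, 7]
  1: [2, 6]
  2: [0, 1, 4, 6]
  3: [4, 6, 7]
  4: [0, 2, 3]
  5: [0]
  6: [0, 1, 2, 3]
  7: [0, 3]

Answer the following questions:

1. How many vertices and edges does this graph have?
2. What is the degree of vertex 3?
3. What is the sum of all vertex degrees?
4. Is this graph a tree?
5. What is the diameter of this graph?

Count: 8 vertices, 12 edges.
Vertex 3 has neighbors [4, 6, 7], degree = 3.
Handshaking lemma: 2 * 12 = 24.
A tree on 8 vertices has 7 edges. This graph has 12 edges (5 extra). Not a tree.
Diameter (longest shortest path) = 3.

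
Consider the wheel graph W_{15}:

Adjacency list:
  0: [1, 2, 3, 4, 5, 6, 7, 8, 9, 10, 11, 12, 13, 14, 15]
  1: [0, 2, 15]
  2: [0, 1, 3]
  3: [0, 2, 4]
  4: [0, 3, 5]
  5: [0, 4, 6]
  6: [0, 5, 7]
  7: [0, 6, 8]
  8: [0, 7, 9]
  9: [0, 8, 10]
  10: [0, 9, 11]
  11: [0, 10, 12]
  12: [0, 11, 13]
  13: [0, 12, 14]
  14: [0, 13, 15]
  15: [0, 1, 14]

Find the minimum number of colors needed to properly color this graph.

W_{15} = C_{15} plus a hub adjacent to every cycle vertex.
The outer cycle needs 3 colors (odd cycle); the hub is adjacent to all of them so needs a fresh color.
Chromatic number = 3 + 1 = 4.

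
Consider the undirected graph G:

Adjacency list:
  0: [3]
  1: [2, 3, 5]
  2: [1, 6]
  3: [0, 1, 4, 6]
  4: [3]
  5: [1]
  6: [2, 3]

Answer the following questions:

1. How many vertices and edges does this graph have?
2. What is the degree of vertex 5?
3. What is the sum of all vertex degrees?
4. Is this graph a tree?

Count: 7 vertices, 7 edges.
Vertex 5 has neighbors [1], degree = 1.
Handshaking lemma: 2 * 7 = 14.
A tree on 7 vertices has 6 edges. This graph has 7 edges (1 extra). Not a tree.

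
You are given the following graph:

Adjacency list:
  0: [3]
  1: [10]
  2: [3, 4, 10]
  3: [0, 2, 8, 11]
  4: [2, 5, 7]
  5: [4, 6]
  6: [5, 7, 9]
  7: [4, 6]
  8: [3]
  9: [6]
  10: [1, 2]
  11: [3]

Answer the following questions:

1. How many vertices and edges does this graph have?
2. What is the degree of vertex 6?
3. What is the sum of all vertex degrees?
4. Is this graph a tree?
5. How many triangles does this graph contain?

Count: 12 vertices, 12 edges.
Vertex 6 has neighbors [5, 7, 9], degree = 3.
Handshaking lemma: 2 * 12 = 24.
A tree on 12 vertices has 11 edges. This graph has 12 edges (1 extra). Not a tree.
Number of triangles = 0.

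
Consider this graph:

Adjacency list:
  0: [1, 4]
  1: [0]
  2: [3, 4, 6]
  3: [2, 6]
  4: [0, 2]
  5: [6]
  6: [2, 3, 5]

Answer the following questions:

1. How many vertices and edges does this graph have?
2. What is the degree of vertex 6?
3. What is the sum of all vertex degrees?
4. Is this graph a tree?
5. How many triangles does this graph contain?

Count: 7 vertices, 7 edges.
Vertex 6 has neighbors [2, 3, 5], degree = 3.
Handshaking lemma: 2 * 7 = 14.
A tree on 7 vertices has 6 edges. This graph has 7 edges (1 extra). Not a tree.
Number of triangles = 1.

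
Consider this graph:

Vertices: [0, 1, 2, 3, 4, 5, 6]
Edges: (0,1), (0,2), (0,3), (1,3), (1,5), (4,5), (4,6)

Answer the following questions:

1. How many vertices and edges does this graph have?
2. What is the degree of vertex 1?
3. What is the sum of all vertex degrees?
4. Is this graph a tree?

Count: 7 vertices, 7 edges.
Vertex 1 has neighbors [0, 3, 5], degree = 3.
Handshaking lemma: 2 * 7 = 14.
A tree on 7 vertices has 6 edges. This graph has 7 edges (1 extra). Not a tree.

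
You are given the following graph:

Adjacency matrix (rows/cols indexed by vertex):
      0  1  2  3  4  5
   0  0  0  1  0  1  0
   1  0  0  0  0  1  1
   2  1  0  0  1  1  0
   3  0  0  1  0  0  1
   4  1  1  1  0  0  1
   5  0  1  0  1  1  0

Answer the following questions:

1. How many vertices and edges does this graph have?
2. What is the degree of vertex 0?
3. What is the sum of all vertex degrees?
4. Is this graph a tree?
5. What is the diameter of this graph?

Count: 6 vertices, 8 edges.
Vertex 0 has neighbors [2, 4], degree = 2.
Handshaking lemma: 2 * 8 = 16.
A tree on 6 vertices has 5 edges. This graph has 8 edges (3 extra). Not a tree.
Diameter (longest shortest path) = 2.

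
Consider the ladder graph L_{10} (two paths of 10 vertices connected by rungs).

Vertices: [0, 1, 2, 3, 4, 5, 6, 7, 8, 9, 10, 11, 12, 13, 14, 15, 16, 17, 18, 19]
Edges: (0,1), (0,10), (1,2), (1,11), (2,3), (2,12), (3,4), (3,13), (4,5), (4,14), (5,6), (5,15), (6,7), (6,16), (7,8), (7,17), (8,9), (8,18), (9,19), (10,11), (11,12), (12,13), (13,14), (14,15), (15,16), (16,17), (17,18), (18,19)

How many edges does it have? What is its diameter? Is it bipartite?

Ladder graph L_{10}: 10 rungs + 2 * (10-1) path edges = 10 + 18 = 28 edges.
Diameter = 10.
Ladder graphs are bipartite (alternating coloring along each path).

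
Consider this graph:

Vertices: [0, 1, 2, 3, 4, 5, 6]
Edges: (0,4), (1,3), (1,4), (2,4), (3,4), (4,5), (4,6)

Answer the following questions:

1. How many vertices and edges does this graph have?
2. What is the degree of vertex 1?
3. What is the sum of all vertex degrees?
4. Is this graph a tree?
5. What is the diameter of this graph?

Count: 7 vertices, 7 edges.
Vertex 1 has neighbors [3, 4], degree = 2.
Handshaking lemma: 2 * 7 = 14.
A tree on 7 vertices has 6 edges. This graph has 7 edges (1 extra). Not a tree.
Diameter (longest shortest path) = 2.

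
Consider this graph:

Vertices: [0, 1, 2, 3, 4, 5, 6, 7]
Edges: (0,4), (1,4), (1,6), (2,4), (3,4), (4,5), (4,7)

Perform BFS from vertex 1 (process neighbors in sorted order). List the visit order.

BFS from vertex 1 (neighbors processed in ascending order):
Visit order: 1, 4, 6, 0, 2, 3, 5, 7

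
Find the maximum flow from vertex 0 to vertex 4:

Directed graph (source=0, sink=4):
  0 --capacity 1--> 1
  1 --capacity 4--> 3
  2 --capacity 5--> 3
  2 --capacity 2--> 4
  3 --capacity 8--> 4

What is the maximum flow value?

Computing max flow:
  Flow on (0->1): 1/1
  Flow on (1->3): 1/4
  Flow on (3->4): 1/8
Maximum flow = 1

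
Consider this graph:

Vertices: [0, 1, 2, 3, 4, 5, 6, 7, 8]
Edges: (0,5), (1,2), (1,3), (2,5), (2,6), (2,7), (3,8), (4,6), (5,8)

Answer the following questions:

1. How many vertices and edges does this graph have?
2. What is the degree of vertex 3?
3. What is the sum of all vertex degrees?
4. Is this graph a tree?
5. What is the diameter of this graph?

Count: 9 vertices, 9 edges.
Vertex 3 has neighbors [1, 8], degree = 2.
Handshaking lemma: 2 * 9 = 18.
A tree on 9 vertices has 8 edges. This graph has 9 edges (1 extra). Not a tree.
Diameter (longest shortest path) = 4.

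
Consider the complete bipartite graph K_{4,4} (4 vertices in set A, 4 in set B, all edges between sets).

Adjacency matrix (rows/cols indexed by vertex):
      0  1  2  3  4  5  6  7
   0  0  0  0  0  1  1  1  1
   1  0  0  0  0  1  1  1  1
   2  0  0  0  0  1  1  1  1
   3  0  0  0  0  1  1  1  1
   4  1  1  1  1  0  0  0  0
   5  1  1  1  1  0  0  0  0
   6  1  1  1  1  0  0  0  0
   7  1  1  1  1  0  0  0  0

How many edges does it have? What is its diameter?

K_{4,4} has 4 * 4 = 16 edges.
Any vertex reaches any opposite-side vertex in 1 step; same-side vertices reach in 2 steps via any opposite-side vertex.
Diameter = 2.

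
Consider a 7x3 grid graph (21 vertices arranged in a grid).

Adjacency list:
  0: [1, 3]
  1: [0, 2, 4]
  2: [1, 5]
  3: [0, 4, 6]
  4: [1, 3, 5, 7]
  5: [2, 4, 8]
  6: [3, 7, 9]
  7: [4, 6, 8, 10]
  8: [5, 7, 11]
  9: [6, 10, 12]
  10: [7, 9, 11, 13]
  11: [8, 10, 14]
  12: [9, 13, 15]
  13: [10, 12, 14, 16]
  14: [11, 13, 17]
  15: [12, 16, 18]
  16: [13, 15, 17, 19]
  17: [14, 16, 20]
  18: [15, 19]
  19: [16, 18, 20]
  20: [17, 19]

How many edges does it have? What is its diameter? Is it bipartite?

A 7x3 grid has 18 vertical edges and 14 horizontal edges.
Total edges = 18 + 14 = 32.
Diameter = (7-1) + (3-1) = 8 (corner to opposite corner).
Grid graphs are bipartite (checkerboard coloring).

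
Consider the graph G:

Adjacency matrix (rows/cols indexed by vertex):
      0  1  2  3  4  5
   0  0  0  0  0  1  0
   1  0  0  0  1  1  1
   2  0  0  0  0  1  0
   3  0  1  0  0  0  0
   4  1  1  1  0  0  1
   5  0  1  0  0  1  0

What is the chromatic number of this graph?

The graph has a maximum clique of size 3 (lower bound on chromatic number).
A valid 3-coloring: {0: 1, 1: 1, 2: 1, 3: 0, 4: 0, 5: 2}.
Chromatic number = 3.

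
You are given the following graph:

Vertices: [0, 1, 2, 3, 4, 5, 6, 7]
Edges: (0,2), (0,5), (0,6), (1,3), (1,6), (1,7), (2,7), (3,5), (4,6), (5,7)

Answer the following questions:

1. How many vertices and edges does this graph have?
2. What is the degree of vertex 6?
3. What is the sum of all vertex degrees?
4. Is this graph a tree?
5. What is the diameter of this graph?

Count: 8 vertices, 10 edges.
Vertex 6 has neighbors [0, 1, 4], degree = 3.
Handshaking lemma: 2 * 10 = 20.
A tree on 8 vertices has 7 edges. This graph has 10 edges (3 extra). Not a tree.
Diameter (longest shortest path) = 3.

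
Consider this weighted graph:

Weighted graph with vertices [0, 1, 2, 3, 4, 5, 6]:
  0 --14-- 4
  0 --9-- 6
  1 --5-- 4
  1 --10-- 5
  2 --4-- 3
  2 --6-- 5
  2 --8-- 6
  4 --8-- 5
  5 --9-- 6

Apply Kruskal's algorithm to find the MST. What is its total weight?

Applying Kruskal's algorithm (sort edges by weight, add if no cycle):
  Add (2,3) w=4
  Add (1,4) w=5
  Add (2,5) w=6
  Add (2,6) w=8
  Add (4,5) w=8
  Add (0,6) w=9
  Skip (5,6) w=9 (creates cycle)
  Skip (1,5) w=10 (creates cycle)
  Skip (0,4) w=14 (creates cycle)
MST weight = 40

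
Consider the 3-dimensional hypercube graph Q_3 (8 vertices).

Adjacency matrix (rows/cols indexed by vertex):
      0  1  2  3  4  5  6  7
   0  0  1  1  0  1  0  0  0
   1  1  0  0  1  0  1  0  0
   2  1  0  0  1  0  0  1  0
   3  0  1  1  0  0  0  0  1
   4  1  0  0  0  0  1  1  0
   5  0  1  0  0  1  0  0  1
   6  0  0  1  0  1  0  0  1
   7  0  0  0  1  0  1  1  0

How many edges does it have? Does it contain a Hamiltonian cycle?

Q_3 has 8 * 3 / 2 = 12 edges.
Q_3 (d >= 2) always has a Hamiltonian cycle: a 3-bit cyclic Gray code visits every vertex exactly once and returns to the start.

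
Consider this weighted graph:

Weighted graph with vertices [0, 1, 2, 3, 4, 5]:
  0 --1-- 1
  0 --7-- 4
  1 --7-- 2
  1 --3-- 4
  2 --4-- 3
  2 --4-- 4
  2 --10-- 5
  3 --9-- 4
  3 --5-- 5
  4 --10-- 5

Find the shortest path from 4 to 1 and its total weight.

Using Dijkstra's algorithm from vertex 4:
Shortest path: 4 -> 1
Total weight: 3 = 3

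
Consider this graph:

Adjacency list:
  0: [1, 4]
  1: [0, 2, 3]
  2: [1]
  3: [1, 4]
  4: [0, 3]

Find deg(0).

Vertex 0 has neighbors [1, 4], so deg(0) = 2.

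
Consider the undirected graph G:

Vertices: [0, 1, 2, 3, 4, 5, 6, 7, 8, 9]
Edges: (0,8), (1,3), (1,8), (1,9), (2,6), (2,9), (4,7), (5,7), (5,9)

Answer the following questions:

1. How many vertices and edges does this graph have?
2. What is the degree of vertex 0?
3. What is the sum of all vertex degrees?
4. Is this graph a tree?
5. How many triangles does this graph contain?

Count: 10 vertices, 9 edges.
Vertex 0 has neighbors [8], degree = 1.
Handshaking lemma: 2 * 9 = 18.
A graph is a tree iff it is connected and has exactly n-1 edges. This graph is connected (all 10 vertices in one component) and has 10-1 = 9 edges. It is a tree.
Number of triangles = 0.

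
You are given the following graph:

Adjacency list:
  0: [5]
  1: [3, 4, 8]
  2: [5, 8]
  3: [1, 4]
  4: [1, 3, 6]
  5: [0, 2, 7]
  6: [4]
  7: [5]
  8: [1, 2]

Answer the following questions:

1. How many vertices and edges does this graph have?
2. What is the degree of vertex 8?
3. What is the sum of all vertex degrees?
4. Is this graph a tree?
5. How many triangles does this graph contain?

Count: 9 vertices, 9 edges.
Vertex 8 has neighbors [1, 2], degree = 2.
Handshaking lemma: 2 * 9 = 18.
A tree on 9 vertices has 8 edges. This graph has 9 edges (1 extra). Not a tree.
Number of triangles = 1.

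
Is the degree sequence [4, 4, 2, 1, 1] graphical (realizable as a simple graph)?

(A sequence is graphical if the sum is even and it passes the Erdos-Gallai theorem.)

Sum of degrees = 12. Sum is even but fails Erdos-Gallai. The sequence is NOT graphical.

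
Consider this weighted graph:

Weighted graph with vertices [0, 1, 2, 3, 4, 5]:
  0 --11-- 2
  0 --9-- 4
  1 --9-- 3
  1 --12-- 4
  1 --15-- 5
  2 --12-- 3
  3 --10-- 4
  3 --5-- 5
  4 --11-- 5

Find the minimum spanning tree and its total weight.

Applying Kruskal's algorithm (sort edges by weight, add if no cycle):
  Add (3,5) w=5
  Add (0,4) w=9
  Add (1,3) w=9
  Add (3,4) w=10
  Add (0,2) w=11
  Skip (4,5) w=11 (creates cycle)
  Skip (1,4) w=12 (creates cycle)
  Skip (2,3) w=12 (creates cycle)
  Skip (1,5) w=15 (creates cycle)
MST weight = 44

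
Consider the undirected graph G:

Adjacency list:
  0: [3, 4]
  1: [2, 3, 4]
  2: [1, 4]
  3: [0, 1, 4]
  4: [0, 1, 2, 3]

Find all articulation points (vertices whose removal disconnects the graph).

No articulation points. The graph is biconnected.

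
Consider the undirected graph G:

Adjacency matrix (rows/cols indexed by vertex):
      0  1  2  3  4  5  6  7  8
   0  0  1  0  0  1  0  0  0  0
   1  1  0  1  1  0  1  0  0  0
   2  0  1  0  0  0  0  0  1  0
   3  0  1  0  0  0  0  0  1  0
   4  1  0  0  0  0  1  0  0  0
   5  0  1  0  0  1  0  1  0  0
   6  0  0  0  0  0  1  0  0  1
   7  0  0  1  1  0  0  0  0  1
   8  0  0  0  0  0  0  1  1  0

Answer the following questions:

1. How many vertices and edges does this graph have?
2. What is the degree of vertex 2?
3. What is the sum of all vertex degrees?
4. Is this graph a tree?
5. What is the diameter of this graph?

Count: 9 vertices, 11 edges.
Vertex 2 has neighbors [1, 7], degree = 2.
Handshaking lemma: 2 * 11 = 22.
A tree on 9 vertices has 8 edges. This graph has 11 edges (3 extra). Not a tree.
Diameter (longest shortest path) = 4.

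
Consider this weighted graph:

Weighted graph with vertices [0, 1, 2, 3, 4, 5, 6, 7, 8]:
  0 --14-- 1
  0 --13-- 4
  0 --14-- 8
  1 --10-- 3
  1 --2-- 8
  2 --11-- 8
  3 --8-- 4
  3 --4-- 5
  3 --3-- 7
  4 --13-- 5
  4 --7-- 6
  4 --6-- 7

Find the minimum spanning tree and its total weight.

Applying Kruskal's algorithm (sort edges by weight, add if no cycle):
  Add (1,8) w=2
  Add (3,7) w=3
  Add (3,5) w=4
  Add (4,7) w=6
  Add (4,6) w=7
  Skip (3,4) w=8 (creates cycle)
  Add (1,3) w=10
  Add (2,8) w=11
  Add (0,4) w=13
  Skip (4,5) w=13 (creates cycle)
  Skip (0,8) w=14 (creates cycle)
  Skip (0,1) w=14 (creates cycle)
MST weight = 56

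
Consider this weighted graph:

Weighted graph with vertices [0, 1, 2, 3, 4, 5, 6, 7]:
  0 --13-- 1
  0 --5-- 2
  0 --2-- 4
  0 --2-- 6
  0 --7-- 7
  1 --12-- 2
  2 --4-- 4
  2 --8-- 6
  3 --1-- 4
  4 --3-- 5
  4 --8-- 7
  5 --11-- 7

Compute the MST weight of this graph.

Applying Kruskal's algorithm (sort edges by weight, add if no cycle):
  Add (3,4) w=1
  Add (0,4) w=2
  Add (0,6) w=2
  Add (4,5) w=3
  Add (2,4) w=4
  Skip (0,2) w=5 (creates cycle)
  Add (0,7) w=7
  Skip (2,6) w=8 (creates cycle)
  Skip (4,7) w=8 (creates cycle)
  Skip (5,7) w=11 (creates cycle)
  Add (1,2) w=12
  Skip (0,1) w=13 (creates cycle)
MST weight = 31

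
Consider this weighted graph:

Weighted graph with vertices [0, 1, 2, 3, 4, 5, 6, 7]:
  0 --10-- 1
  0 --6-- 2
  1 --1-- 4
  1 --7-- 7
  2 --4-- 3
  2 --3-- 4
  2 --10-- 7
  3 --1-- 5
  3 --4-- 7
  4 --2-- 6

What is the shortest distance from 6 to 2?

Using Dijkstra's algorithm from vertex 6:
Shortest path: 6 -> 4 -> 2
Total weight: 2 + 3 = 5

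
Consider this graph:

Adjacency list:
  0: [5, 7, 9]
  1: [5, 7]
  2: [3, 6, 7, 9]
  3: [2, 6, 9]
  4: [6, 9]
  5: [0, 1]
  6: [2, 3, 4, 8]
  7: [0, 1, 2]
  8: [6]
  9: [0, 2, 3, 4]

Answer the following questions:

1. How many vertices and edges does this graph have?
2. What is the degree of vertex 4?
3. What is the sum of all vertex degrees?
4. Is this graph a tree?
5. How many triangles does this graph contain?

Count: 10 vertices, 14 edges.
Vertex 4 has neighbors [6, 9], degree = 2.
Handshaking lemma: 2 * 14 = 28.
A tree on 10 vertices has 9 edges. This graph has 14 edges (5 extra). Not a tree.
Number of triangles = 2.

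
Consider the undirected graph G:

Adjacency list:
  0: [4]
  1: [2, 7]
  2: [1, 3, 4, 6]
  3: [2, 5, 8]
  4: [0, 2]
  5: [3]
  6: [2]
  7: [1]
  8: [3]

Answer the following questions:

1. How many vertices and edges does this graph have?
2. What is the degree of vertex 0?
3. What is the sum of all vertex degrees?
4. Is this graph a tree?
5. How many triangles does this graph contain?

Count: 9 vertices, 8 edges.
Vertex 0 has neighbors [4], degree = 1.
Handshaking lemma: 2 * 8 = 16.
A graph is a tree iff it is connected and has exactly n-1 edges. This graph is connected (all 9 vertices in one component) and has 9-1 = 8 edges. It is a tree.
Number of triangles = 0.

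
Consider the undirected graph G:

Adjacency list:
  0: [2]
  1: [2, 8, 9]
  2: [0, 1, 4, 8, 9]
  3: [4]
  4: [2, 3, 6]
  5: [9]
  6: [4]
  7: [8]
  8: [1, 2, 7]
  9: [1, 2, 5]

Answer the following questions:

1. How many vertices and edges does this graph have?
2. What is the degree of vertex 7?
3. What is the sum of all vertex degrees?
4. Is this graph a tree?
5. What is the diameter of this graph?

Count: 10 vertices, 11 edges.
Vertex 7 has neighbors [8], degree = 1.
Handshaking lemma: 2 * 11 = 22.
A tree on 10 vertices has 9 edges. This graph has 11 edges (2 extra). Not a tree.
Diameter (longest shortest path) = 4.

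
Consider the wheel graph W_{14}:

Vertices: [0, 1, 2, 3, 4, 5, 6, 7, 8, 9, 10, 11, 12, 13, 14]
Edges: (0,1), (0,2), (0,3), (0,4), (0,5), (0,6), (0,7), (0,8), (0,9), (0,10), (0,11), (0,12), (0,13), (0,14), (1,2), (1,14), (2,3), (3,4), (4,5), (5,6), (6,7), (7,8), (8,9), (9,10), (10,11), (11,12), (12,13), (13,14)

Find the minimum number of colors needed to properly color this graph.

W_{14} = C_{14} plus a hub adjacent to every cycle vertex.
The outer cycle needs 2 colors (even cycle); the hub is adjacent to all of them so needs a fresh color.
Chromatic number = 2 + 1 = 3.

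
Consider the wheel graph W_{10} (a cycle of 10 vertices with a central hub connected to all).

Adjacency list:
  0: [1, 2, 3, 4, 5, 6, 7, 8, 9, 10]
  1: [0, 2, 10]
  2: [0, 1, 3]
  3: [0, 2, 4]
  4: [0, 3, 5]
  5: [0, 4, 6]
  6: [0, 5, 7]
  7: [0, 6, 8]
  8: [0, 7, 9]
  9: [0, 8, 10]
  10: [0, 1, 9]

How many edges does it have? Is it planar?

Wheel graph W_{10}: 10 cycle edges + 10 spoke edges = 20 edges.
Total vertices: 11.
The graph is planar.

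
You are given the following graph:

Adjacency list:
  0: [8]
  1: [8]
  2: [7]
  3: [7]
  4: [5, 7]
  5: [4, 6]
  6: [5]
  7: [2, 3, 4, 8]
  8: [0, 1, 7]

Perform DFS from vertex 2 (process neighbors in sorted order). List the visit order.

DFS from vertex 2 (neighbors processed in ascending order):
Visit order: 2, 7, 3, 4, 5, 6, 8, 0, 1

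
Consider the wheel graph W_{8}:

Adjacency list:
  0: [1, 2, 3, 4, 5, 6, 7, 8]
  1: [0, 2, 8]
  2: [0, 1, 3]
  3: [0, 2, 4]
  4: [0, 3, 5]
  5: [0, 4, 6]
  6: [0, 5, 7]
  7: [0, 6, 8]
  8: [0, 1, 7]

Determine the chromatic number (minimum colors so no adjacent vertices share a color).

W_{8} = C_{8} plus a hub adjacent to every cycle vertex.
The outer cycle needs 2 colors (even cycle); the hub is adjacent to all of them so needs a fresh color.
Chromatic number = 2 + 1 = 3.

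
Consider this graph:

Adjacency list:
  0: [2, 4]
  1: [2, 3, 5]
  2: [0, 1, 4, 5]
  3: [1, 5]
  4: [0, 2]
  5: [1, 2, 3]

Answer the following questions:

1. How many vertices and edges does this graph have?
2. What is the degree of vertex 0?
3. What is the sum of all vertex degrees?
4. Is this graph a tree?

Count: 6 vertices, 8 edges.
Vertex 0 has neighbors [2, 4], degree = 2.
Handshaking lemma: 2 * 8 = 16.
A tree on 6 vertices has 5 edges. This graph has 8 edges (3 extra). Not a tree.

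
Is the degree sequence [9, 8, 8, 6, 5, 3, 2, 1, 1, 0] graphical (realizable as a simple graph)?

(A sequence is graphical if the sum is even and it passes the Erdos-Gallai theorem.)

Sum of degrees = 43. Sum is odd, so the sequence is NOT graphical.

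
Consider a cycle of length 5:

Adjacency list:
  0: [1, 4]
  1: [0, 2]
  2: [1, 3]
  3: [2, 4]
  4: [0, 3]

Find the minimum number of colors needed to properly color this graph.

This is an odd cycle (C_5). Odd cycles are not bipartite (any 2-coloring forces two adjacent vertices to match), and 3 colors suffice.
Chromatic number = 3.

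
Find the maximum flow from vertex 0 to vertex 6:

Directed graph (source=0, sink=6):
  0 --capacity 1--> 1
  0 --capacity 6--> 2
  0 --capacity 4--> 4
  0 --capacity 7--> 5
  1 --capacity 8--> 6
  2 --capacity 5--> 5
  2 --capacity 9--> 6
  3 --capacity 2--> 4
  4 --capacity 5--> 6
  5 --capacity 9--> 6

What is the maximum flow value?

Computing max flow:
  Flow on (0->1): 1/1
  Flow on (0->2): 6/6
  Flow on (0->4): 4/4
  Flow on (0->5): 7/7
  Flow on (1->6): 1/8
  Flow on (2->6): 6/9
  Flow on (4->6): 4/5
  Flow on (5->6): 7/9
Maximum flow = 18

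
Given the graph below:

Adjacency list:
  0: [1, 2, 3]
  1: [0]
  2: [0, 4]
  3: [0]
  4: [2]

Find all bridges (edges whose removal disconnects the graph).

A bridge is an edge whose removal increases the number of connected components.
Bridges found: (0,1), (0,2), (0,3), (2,4)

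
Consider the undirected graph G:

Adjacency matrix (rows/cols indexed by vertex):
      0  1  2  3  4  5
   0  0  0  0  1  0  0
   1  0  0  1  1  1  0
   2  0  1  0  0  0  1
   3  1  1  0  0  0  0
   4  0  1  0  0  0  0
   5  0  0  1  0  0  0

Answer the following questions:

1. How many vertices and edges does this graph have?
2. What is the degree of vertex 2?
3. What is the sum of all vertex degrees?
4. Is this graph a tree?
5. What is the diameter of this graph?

Count: 6 vertices, 5 edges.
Vertex 2 has neighbors [1, 5], degree = 2.
Handshaking lemma: 2 * 5 = 10.
A graph is a tree iff it is connected and has exactly n-1 edges. This graph is connected (all 6 vertices in one component) and has 6-1 = 5 edges. It is a tree.
Diameter (longest shortest path) = 4.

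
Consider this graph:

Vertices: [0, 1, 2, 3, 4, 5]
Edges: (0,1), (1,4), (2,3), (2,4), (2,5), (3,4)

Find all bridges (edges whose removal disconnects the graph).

A bridge is an edge whose removal increases the number of connected components.
Bridges found: (0,1), (1,4), (2,5)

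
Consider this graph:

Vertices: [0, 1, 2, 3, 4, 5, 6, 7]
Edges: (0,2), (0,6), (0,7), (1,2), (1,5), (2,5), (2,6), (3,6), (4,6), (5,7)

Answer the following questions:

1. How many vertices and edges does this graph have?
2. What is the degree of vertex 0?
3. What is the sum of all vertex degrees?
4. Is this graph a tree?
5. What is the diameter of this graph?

Count: 8 vertices, 10 edges.
Vertex 0 has neighbors [2, 6, 7], degree = 3.
Handshaking lemma: 2 * 10 = 20.
A tree on 8 vertices has 7 edges. This graph has 10 edges (3 extra). Not a tree.
Diameter (longest shortest path) = 3.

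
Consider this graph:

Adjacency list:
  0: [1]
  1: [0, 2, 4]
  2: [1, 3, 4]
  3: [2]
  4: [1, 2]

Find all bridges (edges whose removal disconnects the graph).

A bridge is an edge whose removal increases the number of connected components.
Bridges found: (0,1), (2,3)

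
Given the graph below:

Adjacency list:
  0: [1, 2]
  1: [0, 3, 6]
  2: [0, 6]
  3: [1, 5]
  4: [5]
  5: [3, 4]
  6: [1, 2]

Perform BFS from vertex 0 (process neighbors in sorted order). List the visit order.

BFS from vertex 0 (neighbors processed in ascending order):
Visit order: 0, 1, 2, 3, 6, 5, 4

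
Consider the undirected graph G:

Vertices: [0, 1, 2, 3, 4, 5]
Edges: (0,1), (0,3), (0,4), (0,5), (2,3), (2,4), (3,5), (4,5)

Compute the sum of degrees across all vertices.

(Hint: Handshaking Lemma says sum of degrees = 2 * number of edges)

Count edges: 8 edges.
By Handshaking Lemma: sum of degrees = 2 * 8 = 16.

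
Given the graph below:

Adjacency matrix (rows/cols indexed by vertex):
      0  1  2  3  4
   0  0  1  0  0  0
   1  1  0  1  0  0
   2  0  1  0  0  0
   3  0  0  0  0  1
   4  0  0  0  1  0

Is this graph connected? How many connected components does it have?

Checking connectivity: the graph has 2 connected component(s).
Components: [[0, 1, 2], [3, 4]]. The graph is NOT connected.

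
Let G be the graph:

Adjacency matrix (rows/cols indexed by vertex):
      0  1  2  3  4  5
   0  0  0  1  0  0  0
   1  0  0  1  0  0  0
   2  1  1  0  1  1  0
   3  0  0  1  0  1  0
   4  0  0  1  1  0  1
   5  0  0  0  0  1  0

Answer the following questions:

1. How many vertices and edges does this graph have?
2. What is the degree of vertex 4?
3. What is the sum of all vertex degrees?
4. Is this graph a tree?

Count: 6 vertices, 6 edges.
Vertex 4 has neighbors [2, 3, 5], degree = 3.
Handshaking lemma: 2 * 6 = 12.
A tree on 6 vertices has 5 edges. This graph has 6 edges (1 extra). Not a tree.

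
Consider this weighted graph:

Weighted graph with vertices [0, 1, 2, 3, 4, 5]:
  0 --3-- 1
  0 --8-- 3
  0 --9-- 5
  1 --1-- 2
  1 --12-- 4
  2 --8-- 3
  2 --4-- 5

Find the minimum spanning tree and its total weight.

Applying Kruskal's algorithm (sort edges by weight, add if no cycle):
  Add (1,2) w=1
  Add (0,1) w=3
  Add (2,5) w=4
  Add (0,3) w=8
  Skip (2,3) w=8 (creates cycle)
  Skip (0,5) w=9 (creates cycle)
  Add (1,4) w=12
MST weight = 28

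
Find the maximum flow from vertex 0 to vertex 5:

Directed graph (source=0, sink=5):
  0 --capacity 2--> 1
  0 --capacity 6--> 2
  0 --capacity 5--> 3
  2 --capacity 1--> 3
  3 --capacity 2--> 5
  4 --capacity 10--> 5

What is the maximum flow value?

Computing max flow:
  Flow on (0->2): 1/6
  Flow on (0->3): 1/5
  Flow on (2->3): 1/1
  Flow on (3->5): 2/2
Maximum flow = 2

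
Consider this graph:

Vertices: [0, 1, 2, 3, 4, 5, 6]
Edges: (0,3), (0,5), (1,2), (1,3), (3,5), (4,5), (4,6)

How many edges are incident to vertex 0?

Vertex 0 has neighbors [3, 5], so deg(0) = 2.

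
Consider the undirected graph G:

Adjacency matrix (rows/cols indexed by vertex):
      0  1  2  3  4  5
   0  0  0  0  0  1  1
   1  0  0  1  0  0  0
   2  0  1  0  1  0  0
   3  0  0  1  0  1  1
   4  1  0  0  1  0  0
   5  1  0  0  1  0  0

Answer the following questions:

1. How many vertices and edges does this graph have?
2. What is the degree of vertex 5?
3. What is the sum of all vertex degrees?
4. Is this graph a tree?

Count: 6 vertices, 6 edges.
Vertex 5 has neighbors [0, 3], degree = 2.
Handshaking lemma: 2 * 6 = 12.
A tree on 6 vertices has 5 edges. This graph has 6 edges (1 extra). Not a tree.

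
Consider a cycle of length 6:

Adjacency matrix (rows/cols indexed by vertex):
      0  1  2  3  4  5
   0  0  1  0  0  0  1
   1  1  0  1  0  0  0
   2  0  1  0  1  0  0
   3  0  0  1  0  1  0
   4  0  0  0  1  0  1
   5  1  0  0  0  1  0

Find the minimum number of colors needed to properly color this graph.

This is an even cycle (C_6). Even cycles are bipartite.
Chromatic number = 2.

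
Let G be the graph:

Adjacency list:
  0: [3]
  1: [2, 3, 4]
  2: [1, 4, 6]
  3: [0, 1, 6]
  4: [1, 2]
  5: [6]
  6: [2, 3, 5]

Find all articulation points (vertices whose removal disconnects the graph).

An articulation point is a vertex whose removal disconnects the graph.
Articulation points: [3, 6]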